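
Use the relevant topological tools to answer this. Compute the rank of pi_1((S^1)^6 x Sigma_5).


pi_1(A x B) = pi_1(A) x pi_1(B); rank of abelianization = b_1.
b_1(T^6) = 6, b_1(Sigma_5) = 2*5 = 10.
b_1(product) = 6 + 10 = 16

16


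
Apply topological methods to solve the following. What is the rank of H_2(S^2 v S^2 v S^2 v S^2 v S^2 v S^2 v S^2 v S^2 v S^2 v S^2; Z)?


For a wedge of spheres, H_k (k>0) is free on one generator per sphere of dimension k.
Spheres of dimension 2: count = 10.
b_2 = 10

10


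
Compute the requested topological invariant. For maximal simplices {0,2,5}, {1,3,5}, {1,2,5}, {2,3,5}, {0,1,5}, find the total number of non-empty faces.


Each maximal simplex on m vertices has 2^m - 1 nonempty faces.
Take the union (dedupe shared faces).
Total distinct faces = 19

19


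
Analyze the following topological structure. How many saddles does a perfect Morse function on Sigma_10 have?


A perfect Morse function has m_k = b_k.
For Sigma_10: b_0=1, b_1=2g=20, b_2=1.
Saddles m_1 = 2g = 20

20


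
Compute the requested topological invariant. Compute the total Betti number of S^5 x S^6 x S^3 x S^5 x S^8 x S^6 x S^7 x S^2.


Total Betti number is multiplicative under products.
Each S^d (d>=1) has total Betti number 2.
There are 8 sphere factors.
Total = 2^8 = 256

256


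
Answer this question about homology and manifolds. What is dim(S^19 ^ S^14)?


S^m ^ S^n = S^{m+n}.
k = 19 + 14 = 33

33


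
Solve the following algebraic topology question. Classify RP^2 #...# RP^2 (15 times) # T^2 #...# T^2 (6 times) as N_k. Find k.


Since a >= 1, the sum is non-orientable; each T^2 can be replaced by RP^2 # RP^2 (since T^2#RP^2 = 3RP^2).
Total crosscaps k = 15 + 2*6 = 27.
Check via chi: chi = 15*1 + 6*0 - (15+6-1)*2 = -25 = 2 - k = -25. Consistent.

27


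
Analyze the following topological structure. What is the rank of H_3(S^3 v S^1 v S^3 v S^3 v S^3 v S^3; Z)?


For a wedge of spheres, H_k (k>0) is free on one generator per sphere of dimension k.
Spheres of dimension 3: count = 5.
b_3 = 5

5


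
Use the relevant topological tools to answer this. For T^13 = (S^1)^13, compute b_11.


By the Kunneth formula, b_k(T^n) = C(n,k).
b_11(T^13) = C(13,11).
C(13,11) = 13!/(11!*2!) = 78

78


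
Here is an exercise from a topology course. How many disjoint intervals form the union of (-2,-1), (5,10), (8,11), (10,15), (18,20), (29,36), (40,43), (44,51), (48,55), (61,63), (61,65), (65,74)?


Sort and merge overlapping open intervals.
Merged: (-2,-1), (5,15), (18,20), (29,36), (40,43), (44,55), (61,65), (65,74).
Number of components = 8

8


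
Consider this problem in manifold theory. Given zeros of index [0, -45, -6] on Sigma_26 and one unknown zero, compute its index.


Poincare-Hopf: sum of indices = chi(M).
chi(Sigma_26) = 2 - 2*26 = -50.
Sum of known indices = -51.
x = chi - (sum known) = -50 - (-51) = 1

1


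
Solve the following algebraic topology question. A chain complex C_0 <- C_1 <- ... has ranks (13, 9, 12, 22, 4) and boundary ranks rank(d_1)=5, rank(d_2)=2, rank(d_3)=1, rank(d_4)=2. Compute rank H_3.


rank H_k = rank(ker d_k) - rank(im d_{k+1}).
rank(ker d_3) = rank(C_3) - rank(d_3) = 22 - 1 = 21.
rank(im d_{3+1}) = 2.
rank H_3 = 21 - 2 = 19

19


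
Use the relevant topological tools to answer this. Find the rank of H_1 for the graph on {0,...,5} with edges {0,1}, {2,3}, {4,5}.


b_1 = E - V + (number of components).
E = 3, V = 6, components = 3.
b_1 = 3 - 6 + 3 = 0

0


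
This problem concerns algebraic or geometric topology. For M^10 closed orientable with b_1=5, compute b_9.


Poincare duality for closed orientable n-manifolds: b_k = b_{n-k}.
Here n = 10, so b_9 = b_1 = 5

5


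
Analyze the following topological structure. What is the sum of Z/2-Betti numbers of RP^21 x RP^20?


dim H^*(RP^n; Z/2) = n+1 (one Z/2 in each degree 0..n).
Total Betti number is multiplicative.
Total = (21+1) * (20+1) = 22 * 21 = 462

462


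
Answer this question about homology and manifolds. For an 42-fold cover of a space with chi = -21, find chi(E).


For a finite covering: chi(E) = (number of sheets) * chi(B).
chi(E) = 42 * (-21) = -882

-882


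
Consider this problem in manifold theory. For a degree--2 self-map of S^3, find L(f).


On S^3: L(f) = tr(f_0*) + (-1)^3 tr(f_3*) = 1 + (-1)^3 * deg(f).
L(f) = 1 + (-1)^3 * -2 = 1 + 2 = 3

3


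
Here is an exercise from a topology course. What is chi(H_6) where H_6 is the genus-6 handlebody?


A genus-g handlebody deformation retracts to a wedge of g circles.
chi(vee_g S^1) = 1 - g.
chi(H_6) = 1 - 6 = -5

-5


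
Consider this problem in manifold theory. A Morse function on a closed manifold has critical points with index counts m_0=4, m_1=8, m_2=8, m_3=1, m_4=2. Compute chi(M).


Morse theory: chi(M) = sum_k (-1)^k m_k where m_k = #(index-k critical points).
= (4) + (-8) + (8) + (-1) + (2) = 5

5


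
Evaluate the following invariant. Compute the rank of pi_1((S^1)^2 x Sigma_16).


pi_1(A x B) = pi_1(A) x pi_1(B); rank of abelianization = b_1.
b_1(T^2) = 2, b_1(Sigma_16) = 2*16 = 32.
b_1(product) = 2 + 32 = 34

34


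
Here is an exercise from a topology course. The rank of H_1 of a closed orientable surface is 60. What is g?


For a closed orientable surface: b_1 = 2g.
60 = 2g
g = 60 / 2 = 30

30


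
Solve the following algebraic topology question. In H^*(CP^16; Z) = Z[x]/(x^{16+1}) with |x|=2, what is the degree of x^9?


|x| = 2 in H^*(CP^n).
|x^9| = 9 * |x| = 9 * 2 = 18

18


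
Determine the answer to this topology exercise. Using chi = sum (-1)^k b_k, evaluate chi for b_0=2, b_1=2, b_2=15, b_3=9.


chi = sum_k (-1)^k b_k.
= (2) + (-2) + (15) + (-9)
= 6

6


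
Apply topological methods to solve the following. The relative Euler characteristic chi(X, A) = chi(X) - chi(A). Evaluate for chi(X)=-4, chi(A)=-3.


Relative Euler characteristic: chi(X, A) = chi(X) - chi(A).
= -4 - (-3) = -1

-1


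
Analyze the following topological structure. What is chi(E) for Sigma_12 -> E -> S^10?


chi(S^10) = 2 (n even), chi(Sigma_12) = 2 - 2*12 = -22.
chi(E) = 2 * (-22) = -44

-44


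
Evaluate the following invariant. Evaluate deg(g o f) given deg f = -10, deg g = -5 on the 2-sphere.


Degree is multiplicative under composition: deg(g o f) = deg(g) * deg(f).
= -5 * -10 = 50

50


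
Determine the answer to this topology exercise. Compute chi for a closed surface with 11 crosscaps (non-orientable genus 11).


For a non-orientable closed surface with k crosscaps: chi = 2 - k.
Here k = 11.
chi = 2 - 11 = -9

-9


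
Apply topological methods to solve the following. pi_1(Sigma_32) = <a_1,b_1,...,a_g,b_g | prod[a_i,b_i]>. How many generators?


Standard presentation: pi_1(Sigma_g) = <a_1,b_1,...,a_g,b_g | [a_1,b_1]...[a_g,b_g] = 1>.
Number of generators = 2g = 2*32 = 64

64


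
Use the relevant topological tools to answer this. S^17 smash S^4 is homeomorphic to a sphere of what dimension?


S^m ^ S^n = S^{m+n}.
k = 17 + 4 = 21

21


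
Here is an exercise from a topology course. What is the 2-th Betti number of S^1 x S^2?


Each S^d has Poincare polynomial 1 + t^d.
The product S^1 x S^2 has Poincare polynomial prod(1+t^d_i).
Expanding: b_0=1, b_1=1, b_2=1, b_3=1.
b_2 = 1

1


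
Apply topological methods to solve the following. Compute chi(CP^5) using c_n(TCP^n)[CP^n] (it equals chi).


For any closed oriented manifold, <e(TM),[M]> = chi(M).
chi(CP^5) = 5+1 = 6

6


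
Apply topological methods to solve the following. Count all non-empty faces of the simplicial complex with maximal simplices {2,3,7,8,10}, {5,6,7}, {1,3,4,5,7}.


Each maximal simplex on m vertices has 2^m - 1 nonempty faces.
Take the union (dedupe shared faces).
Total distinct faces = 63

63


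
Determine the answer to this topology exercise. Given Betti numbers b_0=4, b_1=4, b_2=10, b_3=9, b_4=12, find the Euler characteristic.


chi = sum_k (-1)^k b_k.
= (4) + (-4) + (10) + (-9) + (12)
= 13

13


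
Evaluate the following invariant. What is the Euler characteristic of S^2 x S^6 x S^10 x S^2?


chi is multiplicative: chi(X x Y) = chi(X) chi(Y).
Each even-dim sphere has chi = 2. There are 4 factors.
chi = 2^4 = 16

16


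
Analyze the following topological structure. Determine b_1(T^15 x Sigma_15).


pi_1(A x B) = pi_1(A) x pi_1(B); rank of abelianization = b_1.
b_1(T^15) = 15, b_1(Sigma_15) = 2*15 = 30.
b_1(product) = 15 + 30 = 45

45


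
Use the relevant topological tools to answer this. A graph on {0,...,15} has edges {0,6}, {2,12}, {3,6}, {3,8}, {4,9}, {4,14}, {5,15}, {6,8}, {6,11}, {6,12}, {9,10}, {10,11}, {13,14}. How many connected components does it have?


Run DFS/union-find over 16 vertices.
V = 16, E = 13.
Number of components = 4

4


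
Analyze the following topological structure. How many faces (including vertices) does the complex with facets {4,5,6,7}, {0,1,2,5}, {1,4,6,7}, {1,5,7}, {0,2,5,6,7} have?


Each maximal simplex on m vertices has 2^m - 1 nonempty faces.
Take the union (dedupe shared faces).
Total distinct faces = 55

55


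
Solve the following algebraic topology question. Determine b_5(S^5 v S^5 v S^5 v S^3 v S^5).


For a wedge of spheres, H_k (k>0) is free on one generator per sphere of dimension k.
Spheres of dimension 5: count = 4.
b_5 = 4

4


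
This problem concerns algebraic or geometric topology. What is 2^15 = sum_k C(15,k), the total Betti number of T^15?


b_k(T^15) = C(15,k), so the sum over k is sum_k C(15,k) = 2^15.
Total = 2^15 = 32768

32768


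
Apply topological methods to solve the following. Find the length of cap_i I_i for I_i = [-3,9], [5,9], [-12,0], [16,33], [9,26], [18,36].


Intersection = [max(a_i), min(b_i)] = [18, 0].
Since 18 > 0, the intersection is empty.
Length = 0

0


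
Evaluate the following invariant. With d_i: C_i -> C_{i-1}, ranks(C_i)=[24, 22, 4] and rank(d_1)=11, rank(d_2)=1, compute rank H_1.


rank H_k = rank(ker d_k) - rank(im d_{k+1}).
rank(ker d_1) = rank(C_1) - rank(d_1) = 22 - 11 = 11.
rank(im d_{1+1}) = 1.
rank H_1 = 11 - 1 = 10

10


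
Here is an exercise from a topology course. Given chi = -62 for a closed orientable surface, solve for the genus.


chi = 2 - 2g for closed orientable surfaces.
-62 = 2 - 2g
2g = 2 - (-62) = 64
g = 32

32


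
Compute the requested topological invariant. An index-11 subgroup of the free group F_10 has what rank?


Nielsen-Schreier: an index-n subgroup of F_r is free of rank 1 + n(r-1).
Equivalently: chi(cover) = n*chi(base); chi(vee_r S^1) = 1 - 10 = -9.
chi(E) = 11*(-9) = -99; rank = 1 - chi(E) = 1 - (-99) = 100.
rank = 1 + 11*(10-1) = 1 + 99 = 100

100


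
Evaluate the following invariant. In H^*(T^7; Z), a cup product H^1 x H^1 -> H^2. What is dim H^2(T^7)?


Cup product: H^p x H^q -> H^{p+q}; here p+q = 1+1 = 2.
rank H^k(T^n) = C(n,k).
C(7,2) = 21

21


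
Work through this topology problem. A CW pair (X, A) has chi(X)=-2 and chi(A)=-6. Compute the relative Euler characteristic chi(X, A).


Relative Euler characteristic: chi(X, A) = chi(X) - chi(A).
= -2 - (-6) = 4

4


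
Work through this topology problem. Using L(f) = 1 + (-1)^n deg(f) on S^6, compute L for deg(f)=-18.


On S^6: L(f) = tr(f_0*) + (-1)^6 tr(f_6*) = 1 + (-1)^6 * deg(f).
L(f) = 1 + (-1)^6 * -18 = 1 + -18 = -17

-17


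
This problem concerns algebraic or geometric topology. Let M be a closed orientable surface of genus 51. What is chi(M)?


For a closed orientable surface of genus g: chi = 2 - 2g.
Here g = 51.
chi = 2 - 2*51 = 2 - 102 = -100

-100


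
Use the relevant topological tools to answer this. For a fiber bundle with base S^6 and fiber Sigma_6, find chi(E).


chi(S^6) = 2 (n even), chi(Sigma_6) = 2 - 2*6 = -10.
chi(E) = 2 * (-10) = -20

-20


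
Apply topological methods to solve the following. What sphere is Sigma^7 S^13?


Each suspension raises dimension by 1: Sigma S^n = S^{n+1}.
Sigma^7 S^13 = S^{13+7} = S^20

20


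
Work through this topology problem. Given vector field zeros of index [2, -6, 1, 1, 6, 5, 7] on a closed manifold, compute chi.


Poincare-Hopf: chi(M) = sum of indices of zeros.
chi = (2) + (-6) + (1) + (1) + (6) + (5) + (7) = 16

16


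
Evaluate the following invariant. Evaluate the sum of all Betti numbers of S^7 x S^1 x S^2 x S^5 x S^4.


Total Betti number is multiplicative under products.
Each S^d (d>=1) has total Betti number 2.
There are 5 sphere factors.
Total = 2^5 = 32

32


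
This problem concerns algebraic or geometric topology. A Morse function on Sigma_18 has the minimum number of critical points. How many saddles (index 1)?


A perfect Morse function has m_k = b_k.
For Sigma_18: b_0=1, b_1=2g=36, b_2=1.
Saddles m_1 = 2g = 36

36


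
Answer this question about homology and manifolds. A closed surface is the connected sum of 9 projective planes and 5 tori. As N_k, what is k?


Since a >= 1, the sum is non-orientable; each T^2 can be replaced by RP^2 # RP^2 (since T^2#RP^2 = 3RP^2).
Total crosscaps k = 9 + 2*5 = 19.
Check via chi: chi = 9*1 + 5*0 - (9+5-1)*2 = -17 = 2 - k = -17. Consistent.

19


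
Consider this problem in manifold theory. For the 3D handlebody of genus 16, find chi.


A genus-g handlebody deformation retracts to a wedge of g circles.
chi(vee_g S^1) = 1 - g.
chi(H_16) = 1 - 16 = -15

-15


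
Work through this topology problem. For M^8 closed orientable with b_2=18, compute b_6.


Poincare duality for closed orientable n-manifolds: b_k = b_{n-k}.
Here n = 8, so b_6 = b_2 = 18

18


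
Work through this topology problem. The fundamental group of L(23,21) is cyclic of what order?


pi_1(L(p,q)) = Z/pZ for any q coprime to p.
|pi_1(L(23,21))| = 23

23


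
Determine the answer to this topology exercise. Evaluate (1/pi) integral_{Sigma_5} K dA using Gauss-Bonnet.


Gauss-Bonnet: integral K dA = 2*pi*chi(M).
chi(Sigma_5) = 2 - 2*5 = -8.
(integral K dA)/pi = 2*chi = 2*(-8) = -16

-16


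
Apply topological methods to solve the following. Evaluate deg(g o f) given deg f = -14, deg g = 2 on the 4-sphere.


Degree is multiplicative under composition: deg(g o f) = deg(g) * deg(f).
= 2 * -14 = -28

-28


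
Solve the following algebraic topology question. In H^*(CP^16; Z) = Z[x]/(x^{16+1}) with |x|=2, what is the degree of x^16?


|x| = 2 in H^*(CP^n).
|x^16| = 16 * |x| = 16 * 2 = 32

32


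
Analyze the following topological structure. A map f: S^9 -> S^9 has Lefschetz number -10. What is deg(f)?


L(f) = 1 + (-1)^9 deg(f) on S^9.
-10 = 1 + (-1)^9 * deg(f)
(-1)^9 * deg(f) = -11
deg(f) = 11

11


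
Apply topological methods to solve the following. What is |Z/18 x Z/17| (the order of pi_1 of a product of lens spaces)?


pi_1(X x Y) = pi_1(X) x pi_1(Y).
pi_1(L(18,1)) = Z/18, pi_1(L(17,1)) = Z/17.
|Z/18 x Z/17| = 18 * 17 = 306

306


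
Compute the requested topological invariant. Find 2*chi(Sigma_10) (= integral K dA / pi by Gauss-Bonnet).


Gauss-Bonnet: integral K dA = 2*pi*chi(M).
chi(Sigma_10) = 2 - 2*10 = -18.
(integral K dA)/pi = 2*chi = 2*(-18) = -36

-36


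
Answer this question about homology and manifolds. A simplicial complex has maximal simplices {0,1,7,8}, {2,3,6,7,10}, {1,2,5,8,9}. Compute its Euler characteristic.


Enumerate all faces; f-vector: f_0=10, f_1=25, f_2=24, f_3=11, f_4=2.
chi = sum (-1)^k f_k = 0

0


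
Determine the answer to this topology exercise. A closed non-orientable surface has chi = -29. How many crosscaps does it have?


chi = 2 - k for closed non-orientable surfaces with k crosscaps.
-29 = 2 - k
k = 2 - (-29) = 31

31


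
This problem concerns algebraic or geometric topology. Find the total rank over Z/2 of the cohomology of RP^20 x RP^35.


dim H^*(RP^n; Z/2) = n+1 (one Z/2 in each degree 0..n).
Total Betti number is multiplicative.
Total = (20+1) * (35+1) = 21 * 36 = 756

756


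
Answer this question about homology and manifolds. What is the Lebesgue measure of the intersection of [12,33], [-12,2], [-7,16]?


Intersection = [max(a_i), min(b_i)] = [12, 2].
Since 12 > 2, the intersection is empty.
Length = 0

0


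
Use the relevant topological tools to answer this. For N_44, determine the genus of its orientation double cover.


chi(N_44) = 2 - 44 = -42.
Double cover: chi(Sigma_g) = 2 * chi(N_44) = 2*(-42) = -84.
2 - 2g = -84, so g = (2 - (-84))/2 = 86/2 = 43

43


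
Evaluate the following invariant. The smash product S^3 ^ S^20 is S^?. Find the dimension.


S^m ^ S^n = S^{m+n}.
k = 3 + 20 = 23

23


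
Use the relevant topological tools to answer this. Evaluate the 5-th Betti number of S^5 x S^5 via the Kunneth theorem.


Each S^d has Poincare polynomial 1 + t^d.
The product S^5 x S^5 has Poincare polynomial prod(1+t^d_i).
Expanding: b_0=1, b_5=2, b_10=1.
b_5 = 2

2


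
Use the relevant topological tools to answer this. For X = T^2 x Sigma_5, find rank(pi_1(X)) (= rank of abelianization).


pi_1(A x B) = pi_1(A) x pi_1(B); rank of abelianization = b_1.
b_1(T^2) = 2, b_1(Sigma_5) = 2*5 = 10.
b_1(product) = 2 + 10 = 12

12


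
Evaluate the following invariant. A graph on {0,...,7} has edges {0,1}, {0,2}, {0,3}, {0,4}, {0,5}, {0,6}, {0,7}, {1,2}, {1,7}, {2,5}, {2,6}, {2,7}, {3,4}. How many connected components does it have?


Run DFS/union-find over 8 vertices.
V = 8, E = 13.
Number of components = 1

1


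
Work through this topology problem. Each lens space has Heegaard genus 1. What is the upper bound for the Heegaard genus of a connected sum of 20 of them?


Heegaard genus satisfies g(A#B) <= g(A) + g(B).
Each lens space has g = 1.
Upper bound: 20 * 1 = 20

20


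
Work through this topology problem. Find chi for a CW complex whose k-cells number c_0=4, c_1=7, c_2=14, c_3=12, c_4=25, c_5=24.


chi = sum_k (-1)^k c_k.
= (-1)^0*4 + (-1)^1*7 + (-1)^2*14 + (-1)^3*12 + (-1)^4*25 + (-1)^5*24
= (4) + (-7) + (14) + (-12) + (25) + (-24)
= 0

0


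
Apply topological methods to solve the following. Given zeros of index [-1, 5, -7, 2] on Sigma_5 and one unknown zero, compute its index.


Poincare-Hopf: sum of indices = chi(M).
chi(Sigma_5) = 2 - 2*5 = -8.
Sum of known indices = -1.
x = chi - (sum known) = -8 - (-1) = -7

-7


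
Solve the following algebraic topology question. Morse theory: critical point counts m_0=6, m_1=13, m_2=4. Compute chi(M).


Morse theory: chi(M) = sum_k (-1)^k m_k where m_k = #(index-k critical points).
= (6) + (-13) + (4) = -3

-3


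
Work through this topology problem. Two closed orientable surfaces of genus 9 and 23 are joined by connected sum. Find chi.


chi(Sigma_9) = 2 - 2*9 = -16
chi(Sigma_23) = 2 - 2*23 = -44
For surfaces: chi(A#B) = chi(A) + chi(B) - 2.
chi = -16 + -44 - 2 = -62

-62


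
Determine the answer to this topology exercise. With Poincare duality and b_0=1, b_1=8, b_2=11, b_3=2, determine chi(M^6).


By Poincare duality b_k = b_{6-k}, so full Betti numbers: b_0=1, b_1=8, b_2=11, b_3=2, b_4=11, b_5=8, b_6=1.
chi = sum (-1)^k b_k = 6

6


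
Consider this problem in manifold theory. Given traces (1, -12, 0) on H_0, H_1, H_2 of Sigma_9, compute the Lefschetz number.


L(f) = tr(f_0*) - tr(f_1*) + tr(f_2*).
= 1 - (-12) + (0)
= 13

13


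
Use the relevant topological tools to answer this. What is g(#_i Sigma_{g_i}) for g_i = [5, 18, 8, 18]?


Genus is additive under connected sum of orientable surfaces.
g = 5 + 18 + 8 + 18 = 49

49


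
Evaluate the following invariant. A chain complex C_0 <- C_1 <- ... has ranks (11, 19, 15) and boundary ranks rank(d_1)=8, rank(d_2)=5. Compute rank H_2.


rank H_k = rank(ker d_k) - rank(im d_{k+1}).
rank(ker d_2) = rank(C_2) - rank(d_2) = 15 - 5 = 10.
rank(im d_{2+1}) = 0.
rank H_2 = 10 - 0 = 10

10


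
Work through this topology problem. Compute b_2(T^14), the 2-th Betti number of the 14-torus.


By the Kunneth formula, b_k(T^n) = C(n,k).
b_2(T^14) = C(14,2).
C(14,2) = 14!/(2!*12!) = 91

91


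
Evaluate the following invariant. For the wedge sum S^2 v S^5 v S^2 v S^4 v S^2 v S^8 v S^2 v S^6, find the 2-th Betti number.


For a wedge of spheres, H_k (k>0) is free on one generator per sphere of dimension k.
Spheres of dimension 2: count = 4.
b_2 = 4

4


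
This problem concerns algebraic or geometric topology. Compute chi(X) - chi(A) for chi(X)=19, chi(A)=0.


Relative Euler characteristic: chi(X, A) = chi(X) - chi(A).
= 19 - (0) = 19

19


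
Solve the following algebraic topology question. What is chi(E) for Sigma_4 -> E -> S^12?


chi(S^12) = 2 (n even), chi(Sigma_4) = 2 - 2*4 = -6.
chi(E) = 2 * (-6) = -12

-12


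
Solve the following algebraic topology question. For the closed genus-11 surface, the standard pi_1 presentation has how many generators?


Standard presentation: pi_1(Sigma_g) = <a_1,b_1,...,a_g,b_g | [a_1,b_1]...[a_g,b_g] = 1>.
Number of generators = 2g = 2*11 = 22

22


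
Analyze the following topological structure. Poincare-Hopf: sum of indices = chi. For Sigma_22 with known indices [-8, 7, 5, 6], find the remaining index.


Poincare-Hopf: sum of indices = chi(M).
chi(Sigma_22) = 2 - 2*22 = -42.
Sum of known indices = 10.
x = chi - (sum known) = -42 - (10) = -52

-52


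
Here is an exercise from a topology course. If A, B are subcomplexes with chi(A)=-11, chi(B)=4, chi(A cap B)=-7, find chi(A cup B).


chi(A cup B) = chi(A) + chi(B) - chi(A cap B)
= -11 + (4) - (-7)
= 0

0


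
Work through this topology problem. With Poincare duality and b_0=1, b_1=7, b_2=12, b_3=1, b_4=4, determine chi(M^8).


By Poincare duality b_k = b_{8-k}, so full Betti numbers: b_0=1, b_1=7, b_2=12, b_3=1, b_4=4, b_5=1, b_6=12, b_7=7, b_8=1.
chi = sum (-1)^k b_k = 14

14


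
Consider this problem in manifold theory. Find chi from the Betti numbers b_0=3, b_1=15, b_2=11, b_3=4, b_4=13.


chi = sum_k (-1)^k b_k.
= (3) + (-15) + (11) + (-4) + (13)
= 8

8


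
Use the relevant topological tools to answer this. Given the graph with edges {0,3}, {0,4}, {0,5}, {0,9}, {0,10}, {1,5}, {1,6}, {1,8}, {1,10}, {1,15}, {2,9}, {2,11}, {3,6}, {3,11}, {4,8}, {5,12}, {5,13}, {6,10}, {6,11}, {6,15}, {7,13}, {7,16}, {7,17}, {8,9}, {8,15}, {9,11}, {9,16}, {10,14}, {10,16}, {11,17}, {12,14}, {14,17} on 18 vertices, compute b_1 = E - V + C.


b_1 = E - V + (number of components).
E = 32, V = 18, components = 1.
b_1 = 32 - 18 + 1 = 15

15


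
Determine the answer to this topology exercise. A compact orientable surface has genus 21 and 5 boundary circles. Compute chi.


For a compact orientable surface with genus g and b boundary components: chi = 2 - 2g - b.
chi = 2 - 2*21 - 5 = 2 - 42 - 5 = -45

-45


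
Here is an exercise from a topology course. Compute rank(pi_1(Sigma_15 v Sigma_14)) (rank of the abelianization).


For a wedge: H_1(A v B) = H_1(A) + H_1(B).
b_1(Sigma_15) = 30, b_1(Sigma_14) = 28.
b_1 = 30 + 28 = 58

58


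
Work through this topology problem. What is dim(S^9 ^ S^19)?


S^m ^ S^n = S^{m+n}.
k = 9 + 19 = 28

28


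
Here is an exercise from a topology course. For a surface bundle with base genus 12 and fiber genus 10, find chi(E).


For a fiber bundle F -> E -> B (with CW structure): chi(E) = chi(B) * chi(F).
chi(Sigma_12) = -22, chi(Sigma_10) = -18.
chi(E) = (-22) * (-18) = 396

396


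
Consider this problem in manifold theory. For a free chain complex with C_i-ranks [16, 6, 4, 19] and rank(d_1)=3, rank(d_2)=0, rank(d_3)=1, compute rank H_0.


rank H_k = rank(ker d_k) - rank(im d_{k+1}).
rank(ker d_0) = rank(C_0) - rank(d_0) = 16 - 0 = 16.
rank(im d_{0+1}) = 3.
rank H_0 = 16 - 3 = 13

13


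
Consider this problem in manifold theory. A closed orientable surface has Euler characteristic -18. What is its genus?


chi = 2 - 2g for closed orientable surfaces.
-18 = 2 - 2g
2g = 2 - (-18) = 20
g = 10

10


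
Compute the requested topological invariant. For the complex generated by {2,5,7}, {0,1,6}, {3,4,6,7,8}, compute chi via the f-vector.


Enumerate all faces; f-vector: f_0=9, f_1=16, f_2=12, f_3=5, f_4=1.
chi = sum (-1)^k f_k = 1

1


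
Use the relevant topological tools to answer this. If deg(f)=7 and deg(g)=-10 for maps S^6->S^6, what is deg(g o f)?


Degree is multiplicative under composition: deg(g o f) = deg(g) * deg(f).
= -10 * 7 = -70

-70


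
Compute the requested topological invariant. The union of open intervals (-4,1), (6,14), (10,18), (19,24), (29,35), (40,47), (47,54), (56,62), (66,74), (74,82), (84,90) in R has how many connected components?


Sort and merge overlapping open intervals.
Merged: (-4,1), (6,18), (19,24), (29,35), (40,47), (47,54), (56,62), (66,74), (74,82), (84,90).
Number of components = 10

10


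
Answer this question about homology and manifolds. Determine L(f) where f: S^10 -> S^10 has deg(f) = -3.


On S^10: L(f) = tr(f_0*) + (-1)^10 tr(f_10*) = 1 + (-1)^10 * deg(f).
L(f) = 1 + (-1)^10 * -3 = 1 + -3 = -2

-2


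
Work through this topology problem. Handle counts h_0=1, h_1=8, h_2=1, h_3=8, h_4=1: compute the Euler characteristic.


Handles of index k contribute (-1)^k to chi (same as CW cells).
chi = (1) + (-8) + (1) + (-8) + (1) = -13

-13


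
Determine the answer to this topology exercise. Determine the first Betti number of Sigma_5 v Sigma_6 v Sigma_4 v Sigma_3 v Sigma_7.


For a wedge X v Y: reduced H_k(X v Y) = H_k(X) + H_k(Y).
Each Sigma_g contributes b_1 = 2g.
b_1 = 10 + 12 + 8 + 6 + 14 = 50

50


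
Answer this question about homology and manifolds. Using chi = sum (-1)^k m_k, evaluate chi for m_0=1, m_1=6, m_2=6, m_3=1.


Morse theory: chi(M) = sum_k (-1)^k m_k where m_k = #(index-k critical points).
= (1) + (-6) + (6) + (-1) = 0

0


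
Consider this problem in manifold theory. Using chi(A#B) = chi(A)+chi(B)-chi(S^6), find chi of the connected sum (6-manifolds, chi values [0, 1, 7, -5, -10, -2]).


For n-manifolds: chi(A#B) = chi(A) + chi(B) - chi(S^6).
chi(S^6) = 1 + (-1)^6 = 2.
chi(#) = (sum chi_i) - (6-1)*chi(S^6) = -9 - 5*2 = -19

-19


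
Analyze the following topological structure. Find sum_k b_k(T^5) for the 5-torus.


b_k(T^5) = C(5,k), so the sum over k is sum_k C(5,k) = 2^5.
Total = 2^5 = 32

32


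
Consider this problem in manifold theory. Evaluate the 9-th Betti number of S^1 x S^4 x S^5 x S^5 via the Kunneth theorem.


Each S^d has Poincare polynomial 1 + t^d.
The product S^1 x S^4 x S^5 x S^5 has Poincare polynomial prod(1+t^d_i).
Expanding: b_0=1, b_1=1, b_4=1, b_5=3, b_6=2, b_9=2, b_10=3, b_11=1, b_14=1, b_15=1.
b_9 = 2

2


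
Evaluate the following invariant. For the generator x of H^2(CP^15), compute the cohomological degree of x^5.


|x| = 2 in H^*(CP^n).
|x^5| = 5 * |x| = 5 * 2 = 10

10


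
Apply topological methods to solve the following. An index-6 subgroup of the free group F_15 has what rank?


Nielsen-Schreier: an index-n subgroup of F_r is free of rank 1 + n(r-1).
Equivalently: chi(cover) = n*chi(base); chi(vee_r S^1) = 1 - 15 = -14.
chi(E) = 6*(-14) = -84; rank = 1 - chi(E) = 1 - (-84) = 85.
rank = 1 + 6*(15-1) = 1 + 84 = 85

85


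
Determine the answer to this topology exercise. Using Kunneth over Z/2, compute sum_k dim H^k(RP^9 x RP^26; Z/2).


dim H^*(RP^n; Z/2) = n+1 (one Z/2 in each degree 0..n).
Total Betti number is multiplicative.
Total = (9+1) * (26+1) = 10 * 27 = 270

270


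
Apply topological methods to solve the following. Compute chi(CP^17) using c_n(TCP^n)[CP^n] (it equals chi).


For any closed oriented manifold, <e(TM),[M]> = chi(M).
chi(CP^17) = 17+1 = 18

18


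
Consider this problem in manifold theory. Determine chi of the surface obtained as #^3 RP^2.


For a non-orientable closed surface with k crosscaps: chi = 2 - k.
Here k = 3.
chi = 2 - 3 = -1

-1


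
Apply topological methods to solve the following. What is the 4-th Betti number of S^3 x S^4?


Each S^d has Poincare polynomial 1 + t^d.
The product S^3 x S^4 has Poincare polynomial prod(1+t^d_i).
Expanding: b_0=1, b_3=1, b_4=1, b_7=1.
b_4 = 1

1


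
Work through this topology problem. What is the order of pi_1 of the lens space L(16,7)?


pi_1(L(p,q)) = Z/pZ for any q coprime to p.
|pi_1(L(16,7))| = 16

16


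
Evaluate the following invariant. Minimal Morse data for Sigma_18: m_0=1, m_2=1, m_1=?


A perfect Morse function has m_k = b_k.
For Sigma_18: b_0=1, b_1=2g=36, b_2=1.
Saddles m_1 = 2g = 36

36


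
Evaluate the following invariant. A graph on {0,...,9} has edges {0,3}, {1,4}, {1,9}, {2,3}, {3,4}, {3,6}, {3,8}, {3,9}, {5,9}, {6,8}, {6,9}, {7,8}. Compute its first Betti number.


b_1 = E - V + (number of components).
E = 12, V = 10, components = 1.
b_1 = 12 - 10 + 1 = 3

3


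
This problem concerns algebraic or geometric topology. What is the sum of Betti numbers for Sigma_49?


For Sigma_49: b_0 = 1, b_1 = 2g = 98, b_2 = 1.
Total = 1 + 98 + 1 = 100

100


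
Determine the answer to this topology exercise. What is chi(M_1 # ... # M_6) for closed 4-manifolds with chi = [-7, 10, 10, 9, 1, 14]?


For n-manifolds: chi(A#B) = chi(A) + chi(B) - chi(S^4).
chi(S^4) = 1 + (-1)^4 = 2.
chi(#) = (sum chi_i) - (6-1)*chi(S^4) = 37 - 5*2 = 27

27


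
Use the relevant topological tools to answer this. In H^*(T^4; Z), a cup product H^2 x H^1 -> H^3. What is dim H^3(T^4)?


Cup product: H^p x H^q -> H^{p+q}; here p+q = 2+1 = 3.
rank H^k(T^n) = C(n,k).
C(4,3) = 4

4


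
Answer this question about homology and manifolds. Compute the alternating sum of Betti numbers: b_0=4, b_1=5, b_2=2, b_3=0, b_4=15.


chi = sum_k (-1)^k b_k.
= (4) + (-5) + (2) + (0) + (15)
= 16

16


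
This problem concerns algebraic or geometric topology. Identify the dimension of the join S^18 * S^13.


Join of spheres: S^m * S^n = S^{m+n+1}.
dim = 18 + 13 + 1 = 32

32


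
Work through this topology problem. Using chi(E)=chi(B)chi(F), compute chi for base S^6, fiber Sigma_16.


chi(S^6) = 2 (n even), chi(Sigma_16) = 2 - 2*16 = -30.
chi(E) = 2 * (-30) = -60

-60


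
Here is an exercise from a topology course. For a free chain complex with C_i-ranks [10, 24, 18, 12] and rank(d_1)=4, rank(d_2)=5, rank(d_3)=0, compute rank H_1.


rank H_k = rank(ker d_k) - rank(im d_{k+1}).
rank(ker d_1) = rank(C_1) - rank(d_1) = 24 - 4 = 20.
rank(im d_{1+1}) = 5.
rank H_1 = 20 - 5 = 15

15


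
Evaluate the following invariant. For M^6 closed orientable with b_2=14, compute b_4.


Poincare duality for closed orientable n-manifolds: b_k = b_{n-k}.
Here n = 6, so b_4 = b_2 = 14

14


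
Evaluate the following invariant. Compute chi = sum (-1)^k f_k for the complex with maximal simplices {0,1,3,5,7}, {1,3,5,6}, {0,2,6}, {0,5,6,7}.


Enumerate all faces; f-vector: f_0=7, f_1=17, f_2=17, f_3=7, f_4=1.
chi = sum (-1)^k f_k = 1

1


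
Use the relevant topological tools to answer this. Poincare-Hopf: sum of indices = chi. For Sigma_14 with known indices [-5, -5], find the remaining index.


Poincare-Hopf: sum of indices = chi(M).
chi(Sigma_14) = 2 - 2*14 = -26.
Sum of known indices = -10.
x = chi - (sum known) = -26 - (-10) = -16

-16


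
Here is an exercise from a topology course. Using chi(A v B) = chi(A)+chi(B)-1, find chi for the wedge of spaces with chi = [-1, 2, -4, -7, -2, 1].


chi(A v B) = chi(A) + chi(B) - 1 (one point identified).
For 6 spaces: chi = (sum chi_i) - (6 - 1).
sum = -11; chi = -11 - 5 = -16

-16


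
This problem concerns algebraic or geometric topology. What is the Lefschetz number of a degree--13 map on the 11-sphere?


On S^11: L(f) = tr(f_0*) + (-1)^11 tr(f_11*) = 1 + (-1)^11 * deg(f).
L(f) = 1 + (-1)^11 * -13 = 1 + 13 = 14

14


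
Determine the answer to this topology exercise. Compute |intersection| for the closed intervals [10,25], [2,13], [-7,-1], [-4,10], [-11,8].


Intersection = [max(a_i), min(b_i)] = [10, -1].
Since 10 > -1, the intersection is empty.
Length = 0

0


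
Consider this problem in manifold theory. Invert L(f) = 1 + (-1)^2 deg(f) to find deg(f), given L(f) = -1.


L(f) = 1 + (-1)^2 deg(f) on S^2.
-1 = 1 + (-1)^2 * deg(f)
(-1)^2 * deg(f) = -2
deg(f) = -2

-2


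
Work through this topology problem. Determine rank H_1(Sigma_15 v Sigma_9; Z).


For a wedge: H_1(A v B) = H_1(A) + H_1(B).
b_1(Sigma_15) = 30, b_1(Sigma_9) = 18.
b_1 = 30 + 18 = 48

48


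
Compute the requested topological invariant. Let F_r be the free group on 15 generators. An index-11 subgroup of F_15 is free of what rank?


Nielsen-Schreier: an index-n subgroup of F_r is free of rank 1 + n(r-1).
Equivalently: chi(cover) = n*chi(base); chi(vee_r S^1) = 1 - 15 = -14.
chi(E) = 11*(-14) = -154; rank = 1 - chi(E) = 1 - (-154) = 155.
rank = 1 + 11*(15-1) = 1 + 154 = 155

155


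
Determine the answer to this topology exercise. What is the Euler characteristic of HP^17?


HP^17 has one cell in each dimension 0, 4, ..., 4*17 (17+1 cells, all even-dim).
chi = 17 + 1 = 18

18


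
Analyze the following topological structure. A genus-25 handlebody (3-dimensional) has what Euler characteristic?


A genus-g handlebody deformation retracts to a wedge of g circles.
chi(vee_g S^1) = 1 - g.
chi(H_25) = 1 - 25 = -24

-24


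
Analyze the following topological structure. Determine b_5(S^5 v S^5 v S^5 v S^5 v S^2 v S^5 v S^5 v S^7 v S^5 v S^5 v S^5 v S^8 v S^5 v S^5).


For a wedge of spheres, H_k (k>0) is free on one generator per sphere of dimension k.
Spheres of dimension 5: count = 11.
b_5 = 11

11


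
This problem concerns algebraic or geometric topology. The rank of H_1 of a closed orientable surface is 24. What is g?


For a closed orientable surface: b_1 = 2g.
24 = 2g
g = 24 / 2 = 12

12


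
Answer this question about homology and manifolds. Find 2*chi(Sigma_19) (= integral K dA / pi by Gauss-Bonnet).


Gauss-Bonnet: integral K dA = 2*pi*chi(M).
chi(Sigma_19) = 2 - 2*19 = -36.
(integral K dA)/pi = 2*chi = 2*(-36) = -72

-72


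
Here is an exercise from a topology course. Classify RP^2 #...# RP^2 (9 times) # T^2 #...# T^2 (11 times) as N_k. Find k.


Since a >= 1, the sum is non-orientable; each T^2 can be replaced by RP^2 # RP^2 (since T^2#RP^2 = 3RP^2).
Total crosscaps k = 9 + 2*11 = 31.
Check via chi: chi = 9*1 + 11*0 - (9+11-1)*2 = -29 = 2 - k = -29. Consistent.

31


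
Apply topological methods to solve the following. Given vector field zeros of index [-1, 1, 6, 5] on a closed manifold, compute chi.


Poincare-Hopf: chi(M) = sum of indices of zeros.
chi = (-1) + (1) + (6) + (5) = 11

11


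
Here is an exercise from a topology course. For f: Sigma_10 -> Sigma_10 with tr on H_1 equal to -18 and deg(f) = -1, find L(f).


L(f) = tr(f_0*) - tr(f_1*) + tr(f_2*).
= 1 - (-18) + (-1)
= 18

18


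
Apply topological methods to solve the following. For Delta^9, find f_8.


Delta^9 has 9+1 vertices. A 8-face is a choice of 8+1 vertices.
f_8 = C(9+1, 8+1) = C(10,9) = 10

10


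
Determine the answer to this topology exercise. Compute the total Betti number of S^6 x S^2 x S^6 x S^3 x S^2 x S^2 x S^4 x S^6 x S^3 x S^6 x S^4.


Total Betti number is multiplicative under products.
Each S^d (d>=1) has total Betti number 2.
There are 11 sphere factors.
Total = 2^11 = 2048

2048


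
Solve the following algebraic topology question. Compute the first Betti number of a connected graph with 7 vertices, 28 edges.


For a connected graph: rank(pi_1) = b_1 = E - V + 1 = 1 - chi.
chi = V - E = 7 - 28 = -21.
rank = 1 - (-21) = 28 - 7 + 1 = 22

22


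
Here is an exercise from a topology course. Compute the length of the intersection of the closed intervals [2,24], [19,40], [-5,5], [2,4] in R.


Intersection = [max(a_i), min(b_i)] = [19, 4].
Since 19 > 4, the intersection is empty.
Length = 0

0


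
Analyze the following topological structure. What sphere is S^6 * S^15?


Join of spheres: S^m * S^n = S^{m+n+1}.
dim = 6 + 15 + 1 = 22

22


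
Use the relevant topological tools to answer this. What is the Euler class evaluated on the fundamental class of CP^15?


For any closed oriented manifold, <e(TM),[M]> = chi(M).
chi(CP^15) = 15+1 = 16

16


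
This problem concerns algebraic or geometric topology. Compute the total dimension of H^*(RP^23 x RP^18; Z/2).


dim H^*(RP^n; Z/2) = n+1 (one Z/2 in each degree 0..n).
Total Betti number is multiplicative.
Total = (23+1) * (18+1) = 24 * 19 = 456

456


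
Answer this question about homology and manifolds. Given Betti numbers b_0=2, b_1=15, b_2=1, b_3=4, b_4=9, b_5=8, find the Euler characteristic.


chi = sum_k (-1)^k b_k.
= (2) + (-15) + (1) + (-4) + (9) + (-8)
= -15

-15


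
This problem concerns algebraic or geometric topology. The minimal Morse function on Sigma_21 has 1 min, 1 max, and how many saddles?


A perfect Morse function has m_k = b_k.
For Sigma_21: b_0=1, b_1=2g=42, b_2=1.
Saddles m_1 = 2g = 42

42


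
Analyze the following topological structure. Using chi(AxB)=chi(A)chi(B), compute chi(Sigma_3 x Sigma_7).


chi(Sigma_3) = 2 - 2*3 = -4
chi(Sigma_7) = 2 - 2*7 = -12
chi(product) = (-4) * (-12) = 48

48


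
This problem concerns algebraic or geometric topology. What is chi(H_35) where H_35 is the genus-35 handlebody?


A genus-g handlebody deformation retracts to a wedge of g circles.
chi(vee_g S^1) = 1 - g.
chi(H_35) = 1 - 35 = -34

-34


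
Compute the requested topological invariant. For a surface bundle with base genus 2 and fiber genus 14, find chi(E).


For a fiber bundle F -> E -> B (with CW structure): chi(E) = chi(B) * chi(F).
chi(Sigma_2) = -2, chi(Sigma_14) = -26.
chi(E) = (-2) * (-26) = 52

52


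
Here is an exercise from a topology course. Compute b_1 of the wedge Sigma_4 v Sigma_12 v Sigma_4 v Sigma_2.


For a wedge X v Y: reduced H_k(X v Y) = H_k(X) + H_k(Y).
Each Sigma_g contributes b_1 = 2g.
b_1 = 8 + 24 + 8 + 4 = 44

44


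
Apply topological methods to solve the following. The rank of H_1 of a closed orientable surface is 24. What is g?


For a closed orientable surface: b_1 = 2g.
24 = 2g
g = 24 / 2 = 12

12


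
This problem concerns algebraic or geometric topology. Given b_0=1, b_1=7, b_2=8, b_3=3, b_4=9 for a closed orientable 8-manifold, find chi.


By Poincare duality b_k = b_{8-k}, so full Betti numbers: b_0=1, b_1=7, b_2=8, b_3=3, b_4=9, b_5=3, b_6=8, b_7=7, b_8=1.
chi = sum (-1)^k b_k = 7

7


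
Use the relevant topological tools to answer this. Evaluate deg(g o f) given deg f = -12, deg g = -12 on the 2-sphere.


Degree is multiplicative under composition: deg(g o f) = deg(g) * deg(f).
= -12 * -12 = 144

144


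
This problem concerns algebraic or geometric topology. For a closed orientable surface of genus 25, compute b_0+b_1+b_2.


For Sigma_25: b_0 = 1, b_1 = 2g = 50, b_2 = 1.
Total = 1 + 50 + 1 = 52

52


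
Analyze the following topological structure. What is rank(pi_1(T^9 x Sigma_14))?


pi_1(A x B) = pi_1(A) x pi_1(B); rank of abelianization = b_1.
b_1(T^9) = 9, b_1(Sigma_14) = 2*14 = 28.
b_1(product) = 9 + 28 = 37

37


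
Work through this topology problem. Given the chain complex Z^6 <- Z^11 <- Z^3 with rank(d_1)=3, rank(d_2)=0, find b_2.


rank H_k = rank(ker d_k) - rank(im d_{k+1}).
rank(ker d_2) = rank(C_2) - rank(d_2) = 3 - 0 = 3.
rank(im d_{2+1}) = 0.
rank H_2 = 3 - 0 = 3

3


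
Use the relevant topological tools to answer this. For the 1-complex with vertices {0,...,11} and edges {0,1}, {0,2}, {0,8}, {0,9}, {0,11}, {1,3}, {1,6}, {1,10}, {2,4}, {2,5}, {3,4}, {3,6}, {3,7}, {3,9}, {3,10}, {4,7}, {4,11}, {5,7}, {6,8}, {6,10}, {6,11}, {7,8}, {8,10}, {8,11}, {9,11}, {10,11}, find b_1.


b_1 = E - V + (number of components).
E = 26, V = 12, components = 1.
b_1 = 26 - 12 + 1 = 15

15


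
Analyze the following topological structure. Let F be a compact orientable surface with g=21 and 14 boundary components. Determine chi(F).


For a compact orientable surface with genus g and b boundary components: chi = 2 - 2g - b.
chi = 2 - 2*21 - 14 = 2 - 42 - 14 = -54

-54
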